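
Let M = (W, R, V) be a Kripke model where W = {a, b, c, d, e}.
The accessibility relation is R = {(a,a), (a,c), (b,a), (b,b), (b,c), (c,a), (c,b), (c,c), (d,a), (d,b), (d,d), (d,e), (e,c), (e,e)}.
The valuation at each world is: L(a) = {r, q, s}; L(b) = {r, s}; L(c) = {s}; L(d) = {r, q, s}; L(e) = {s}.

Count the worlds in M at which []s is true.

5

Recall that []ψ holds at a world iff ψ holds at every accessible world, and <>ψ holds iff ψ holds at some accessible world.
Let φ = []s. Evaluate φ at each world:
  a (successors {a, c}): φ is true.
  b (successors {a, b, c}): φ is true.
  c (successors {a, b, c}): φ is true.
  d (successors {a, b, d, e}): φ is true.
  e (successors {c, e}): φ is true.
For instance, at b:
  At b: []s requires s at every successor {a, b, c}.
    At a: s is true.
    At b: s is true.
    At c: s is true.
  So []s is true at b.
Satisfying worlds: {a, b, c, d, e}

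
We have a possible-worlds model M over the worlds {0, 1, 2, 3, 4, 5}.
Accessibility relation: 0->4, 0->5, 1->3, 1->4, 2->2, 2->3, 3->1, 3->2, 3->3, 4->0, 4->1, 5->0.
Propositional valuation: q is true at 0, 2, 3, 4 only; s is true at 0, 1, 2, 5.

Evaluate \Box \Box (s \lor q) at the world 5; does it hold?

Yes

At 5: \Box \Box (s \lor q) requires \Box (s \lor q) at every successor {0}.
    At 0: \Box (s \lor q) requires s \lor q at every successor {4, 5}.
      At 4: s \lor q is true.
      At 5: s \lor q is true.
    So \Box (s \lor q) is true at 0.
So \Box \Box (s \lor q) is true at 5.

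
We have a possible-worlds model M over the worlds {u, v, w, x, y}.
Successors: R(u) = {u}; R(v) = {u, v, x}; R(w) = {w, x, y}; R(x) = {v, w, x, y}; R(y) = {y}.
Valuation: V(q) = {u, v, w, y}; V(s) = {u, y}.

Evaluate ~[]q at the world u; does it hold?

Recall that []ψ holds at a world iff ψ holds at every accessible world, and <>ψ holds iff ψ holds at some accessible world.
At u: []q is true, so ~[]q is false.
  At u: []q requires q at every successor {u}.
    At u: q is true.
  So []q is true at u.

No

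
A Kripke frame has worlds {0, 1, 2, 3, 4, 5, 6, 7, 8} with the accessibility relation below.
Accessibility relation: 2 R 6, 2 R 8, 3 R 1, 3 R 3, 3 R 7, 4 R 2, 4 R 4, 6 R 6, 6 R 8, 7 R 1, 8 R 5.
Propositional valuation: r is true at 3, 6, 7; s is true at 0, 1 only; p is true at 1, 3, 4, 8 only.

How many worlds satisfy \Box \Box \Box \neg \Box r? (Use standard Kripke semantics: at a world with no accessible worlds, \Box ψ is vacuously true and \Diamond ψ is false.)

5

Recall that \Box ψ holds at a world iff ψ holds at every accessible world, and \Diamond ψ holds iff ψ holds at some accessible world.
Let φ = \Box \Box \Box \neg \Box r. Evaluate φ at each world:
  0 (successors ∅): φ is true.
  1 (successors ∅): φ is true.
  2 (successors {6, 8}): φ is false.
  3 (successors {1, 3, 7}): φ is false.
  4 (successors {2, 4}): φ is false.
  5 (successors ∅): φ is true.
  6 (successors {6, 8}): φ is false.
  7 (successors {1}): φ is true.
  8 (successors {5}): φ is true.
For instance, at 6:
  At 6: \Box \Box \Box \neg \Box r requires \Box \Box \neg \Box r at every successor {6, 8}.
    \Box \Box \neg \Box r fails at 6, so \Box \Box \Box \neg \Box r is false at 6.
      At 6: \Box \Box \neg \Box r requires \Box \neg \Box r at every successor {6, 8}.
        \Box \neg \Box r fails at 8, so \Box \Box \neg \Box r is false at 6.
Satisfying worlds: {0, 1, 5, 7, 8}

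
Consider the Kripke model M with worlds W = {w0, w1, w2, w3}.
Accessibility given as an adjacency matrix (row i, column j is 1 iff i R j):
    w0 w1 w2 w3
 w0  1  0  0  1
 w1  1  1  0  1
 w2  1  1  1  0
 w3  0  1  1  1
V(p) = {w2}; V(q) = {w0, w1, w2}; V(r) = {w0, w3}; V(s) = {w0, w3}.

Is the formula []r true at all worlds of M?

No

Let φ = []r. Evaluate φ at each world:
  w0 (successors {w0, w3}): φ is true.
  w1 (successors {w0, w1, w3}): φ is false.
  w2 (successors {w0, w1, w2}): φ is false.
  w3 (successors {w1, w2, w3}): φ is false.
Detail at w1 (counterexample):
  At w1: []r requires r at every successor {w0, w1, w3}.
    r fails at w1, so []r is false at w1.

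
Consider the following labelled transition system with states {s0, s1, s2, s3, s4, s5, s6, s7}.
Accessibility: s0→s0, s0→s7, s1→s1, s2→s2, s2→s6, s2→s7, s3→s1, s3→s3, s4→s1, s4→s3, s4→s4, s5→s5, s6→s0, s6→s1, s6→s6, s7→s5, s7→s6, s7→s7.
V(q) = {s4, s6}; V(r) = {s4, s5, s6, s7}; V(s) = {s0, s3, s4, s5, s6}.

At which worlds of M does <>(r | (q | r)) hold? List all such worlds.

s0, s2, s4, s5, s6, s7

Recall that <>ψ holds at a world iff ψ holds at some accessible world.
Let φ = <>(r | (q | r)). Evaluate φ at each world:
  s0 (successors {s0, s7}): φ is true.
  s1 (successors {s1}): φ is false.
  s2 (successors {s2, s6, s7}): φ is true.
  s3 (successors {s1, s3}): φ is false.
  s4 (successors {s1, s3, s4}): φ is true.
  s5 (successors {s5}): φ is true.
  s6 (successors {s0, s1, s6}): φ is true.
  s7 (successors {s5, s6, s7}): φ is true.
For instance, at s4:
  At s4: <>(r | (q | r)) requires r | (q | r) at some successor in {s1, s3, s4}.
    r | (q | r) holds at s4, so <>(r | (q | r)) is true at s4.
Satisfying worlds: {s0, s2, s4, s5, s6, s7}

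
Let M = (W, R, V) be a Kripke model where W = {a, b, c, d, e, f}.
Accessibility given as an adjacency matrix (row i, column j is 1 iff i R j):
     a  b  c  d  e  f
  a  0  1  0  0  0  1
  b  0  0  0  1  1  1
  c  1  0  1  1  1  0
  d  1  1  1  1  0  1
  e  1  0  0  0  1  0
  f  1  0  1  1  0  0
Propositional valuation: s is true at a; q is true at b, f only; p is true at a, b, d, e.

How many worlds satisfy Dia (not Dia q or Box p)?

Let φ = Dia (not Dia q or Box p). Evaluate φ at each world:
  a (successors {b, f}): φ is true.
  b (successors {d, e, f}): φ is true.
  c (successors {a, c, d, e}): φ is true.
  d (successors {a, b, c, d, f}): φ is true.
  e (successors {a, e}): φ is true.
  f (successors {a, c, d}): φ is true.
For instance, at a:
  At a: Dia (not Dia q or Box p) requires not Dia q or Box p at some successor in {b, f}.
    not Dia q or Box p holds at f, so Dia (not Dia q or Box p) is true at a.
      At f: not Dia q is true, Box p is false, so not Dia q or Box p is true.
Satisfying worlds: {a, b, c, d, e, f}

6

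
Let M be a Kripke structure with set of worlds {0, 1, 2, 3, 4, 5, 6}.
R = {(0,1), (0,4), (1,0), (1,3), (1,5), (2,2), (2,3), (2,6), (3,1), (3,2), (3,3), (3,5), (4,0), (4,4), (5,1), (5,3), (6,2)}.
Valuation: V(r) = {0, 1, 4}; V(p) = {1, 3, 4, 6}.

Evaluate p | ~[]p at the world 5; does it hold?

No

At 5: p is false, ~[]p is false, so p | ~[]p is false.
  At 5: []p is true, so ~[]p is false.
    At 5: []p requires p at every successor {1, 3}.
      At 1: p is true.
      At 3: p is true.
    So []p is true at 5.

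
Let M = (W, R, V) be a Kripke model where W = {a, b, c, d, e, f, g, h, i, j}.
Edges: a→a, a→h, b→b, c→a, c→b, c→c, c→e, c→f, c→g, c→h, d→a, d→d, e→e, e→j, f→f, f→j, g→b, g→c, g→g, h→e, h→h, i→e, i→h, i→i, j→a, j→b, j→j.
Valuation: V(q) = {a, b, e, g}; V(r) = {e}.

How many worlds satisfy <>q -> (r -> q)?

10

Recall that <>ψ holds at a world iff ψ holds at some accessible world.
Let φ = <>q -> (r -> q). Evaluate φ at each world:
  a (successors {a, h}): φ is true.
  b (successors {b}): φ is true.
  c (successors {a, b, c, e, f, g, h}): φ is true.
  d (successors {a, d}): φ is true.
  e (successors {e, j}): φ is true.
  f (successors {f, j}): φ is true.
  g (successors {b, c, g}): φ is true.
  h (successors {e, h}): φ is true.
  i (successors {e, h, i}): φ is true.
  j (successors {a, b, j}): φ is true.
For instance, at c:
  At c: <>q is true, r -> q is true, so <>q -> (r -> q) is true.
    At c: <>q requires q at some successor in {a, b, c, e, f, g, h}.
      q holds at a, so <>q is true at c.
Satisfying worlds: {a, b, c, d, e, f, g, h, i, j}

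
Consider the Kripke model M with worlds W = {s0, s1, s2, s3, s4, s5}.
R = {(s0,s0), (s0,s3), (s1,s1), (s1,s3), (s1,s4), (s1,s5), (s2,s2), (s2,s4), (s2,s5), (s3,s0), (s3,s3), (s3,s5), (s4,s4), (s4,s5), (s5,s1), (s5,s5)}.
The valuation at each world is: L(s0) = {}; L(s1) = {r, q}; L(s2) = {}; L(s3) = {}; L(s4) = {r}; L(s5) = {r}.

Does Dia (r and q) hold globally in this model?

Recall that Dia ψ holds at a world iff ψ holds at some accessible world.
Let φ = Dia (r and q). Evaluate φ at each world:
  s0 (successors {s0, s3}): φ is false.
  s1 (successors {s1, s3, s4, s5}): φ is true.
  s2 (successors {s2, s4, s5}): φ is false.
  s3 (successors {s0, s3, s5}): φ is false.
  s4 (successors {s4, s5}): φ is false.
  s5 (successors {s1, s5}): φ is true.
Detail at s0 (counterexample):
  At s0: Dia (r and q) requires r and q at some successor in {s0, s3}.
    At s0: r and q is false.
    At s3: r and q is false.
  So Dia (r and q) is false at s0.

No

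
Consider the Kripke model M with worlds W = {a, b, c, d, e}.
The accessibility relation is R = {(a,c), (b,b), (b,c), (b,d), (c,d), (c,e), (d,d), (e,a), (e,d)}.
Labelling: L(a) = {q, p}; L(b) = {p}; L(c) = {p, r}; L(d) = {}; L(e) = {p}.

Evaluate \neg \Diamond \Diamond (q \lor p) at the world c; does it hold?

Recall that \Diamond ψ holds at a world iff ψ holds at some accessible world.
At c: \Diamond \Diamond (q \lor p) is true, so \neg \Diamond \Diamond (q \lor p) is false.
  At c: \Diamond \Diamond (q \lor p) requires \Diamond (q \lor p) at some successor in {d, e}.
    \Diamond (q \lor p) holds at e, so \Diamond \Diamond (q \lor p) is true at c.
      At e: \Diamond (q \lor p) requires q \lor p at some successor in {a, d}.
        q \lor p holds at a, so \Diamond (q \lor p) is true at e.

No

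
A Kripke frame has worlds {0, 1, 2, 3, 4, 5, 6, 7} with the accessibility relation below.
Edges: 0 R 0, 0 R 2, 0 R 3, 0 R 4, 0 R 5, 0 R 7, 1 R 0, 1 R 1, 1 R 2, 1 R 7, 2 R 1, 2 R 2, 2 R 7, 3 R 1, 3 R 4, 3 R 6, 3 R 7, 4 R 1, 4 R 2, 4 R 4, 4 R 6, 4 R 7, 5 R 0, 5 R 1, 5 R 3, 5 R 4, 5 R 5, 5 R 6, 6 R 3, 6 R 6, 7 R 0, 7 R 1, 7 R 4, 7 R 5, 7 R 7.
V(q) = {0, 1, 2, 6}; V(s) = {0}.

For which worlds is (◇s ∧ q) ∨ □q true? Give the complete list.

0, 1

Let φ = (◇s ∧ q) ∨ □q. Evaluate φ at each world:
  0 (successors {0, 2, 3, 4, 5, 7}): φ is true.
  1 (successors {0, 1, 2, 7}): φ is true.
  2 (successors {1, 2, 7}): φ is false.
  3 (successors {1, 4, 6, 7}): φ is false.
  4 (successors {1, 2, 4, 6, 7}): φ is false.
  5 (successors {0, 1, 3, 4, 5, 6}): φ is false.
  6 (successors {3, 6}): φ is false.
  7 (successors {0, 1, 4, 5, 7}): φ is false.
For instance, at 5:
  At 5: ◇s ∧ q is false, □q is false, so (◇s ∧ q) ∨ □q is false.
    At 5: ◇s is true, q is false, so ◇s ∧ q is false.
      At 5: ◇s requires s at some successor in {0, 1, 3, 4, 5, 6}.
        s holds at 0, so ◇s is true at 5.
    At 5: □q requires q at every successor {0, 1, 3, 4, 5, 6}.
      q fails at 3, so □q is false at 5.
Satisfying worlds: {0, 1}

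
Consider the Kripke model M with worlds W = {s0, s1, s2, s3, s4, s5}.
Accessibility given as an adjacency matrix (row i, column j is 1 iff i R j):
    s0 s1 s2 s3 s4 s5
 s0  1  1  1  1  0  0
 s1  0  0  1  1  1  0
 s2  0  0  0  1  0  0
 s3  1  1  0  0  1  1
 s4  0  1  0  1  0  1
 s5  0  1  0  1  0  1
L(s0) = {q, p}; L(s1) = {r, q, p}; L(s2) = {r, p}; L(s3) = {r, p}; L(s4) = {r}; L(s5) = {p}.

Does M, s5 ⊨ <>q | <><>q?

Recall that <>ψ holds at a world iff ψ holds at some accessible world.
At s5: <>q is true, <><>q is true, so <>q | <><>q is true.
  At s5: <>q requires q at some successor in {s1, s3, s5}.
    q holds at s1, so <>q is true at s5.
  At s5: <><>q requires <>q at some successor in {s1, s3, s5}.
    <>q holds at s3, so <><>q is true at s5.
      At s3: <>q requires q at some successor in {s0, s1, s4, s5}.
        q holds at s0, so <>q is true at s3.

Yes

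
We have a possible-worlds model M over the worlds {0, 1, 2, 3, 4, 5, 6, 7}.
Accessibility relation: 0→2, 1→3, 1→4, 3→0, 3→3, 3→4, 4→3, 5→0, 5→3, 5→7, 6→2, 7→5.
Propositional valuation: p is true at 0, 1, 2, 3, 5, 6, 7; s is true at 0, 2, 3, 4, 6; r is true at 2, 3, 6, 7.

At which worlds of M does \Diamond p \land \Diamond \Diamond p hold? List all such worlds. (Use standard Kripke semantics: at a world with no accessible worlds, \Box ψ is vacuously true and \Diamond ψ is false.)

Recall that \Diamond ψ holds at a world iff ψ holds at some accessible world.
Let φ = \Diamond p \land \Diamond \Diamond p. Evaluate φ at each world:
  0 (successors {2}): φ is false.
  1 (successors {3, 4}): φ is true.
  2 (successors ∅): φ is false.
  3 (successors {0, 3, 4}): φ is true.
  4 (successors {3}): φ is true.
  5 (successors {0, 3, 7}): φ is true.
  6 (successors {2}): φ is false.
  7 (successors {5}): φ is true.
For instance, at 3:
  At 3: \Diamond p is true, \Diamond \Diamond p is true, so \Diamond p \land \Diamond \Diamond p is true.
    At 3: \Diamond p requires p at some successor in {0, 3, 4}.
      p holds at 0, so \Diamond p is true at 3.
    At 3: \Diamond \Diamond p requires \Diamond p at some successor in {0, 3, 4}.
      \Diamond p holds at 0, so \Diamond \Diamond p is true at 3.
Satisfying worlds: {1, 3, 4, 5, 7}

1, 3, 4, 5, 7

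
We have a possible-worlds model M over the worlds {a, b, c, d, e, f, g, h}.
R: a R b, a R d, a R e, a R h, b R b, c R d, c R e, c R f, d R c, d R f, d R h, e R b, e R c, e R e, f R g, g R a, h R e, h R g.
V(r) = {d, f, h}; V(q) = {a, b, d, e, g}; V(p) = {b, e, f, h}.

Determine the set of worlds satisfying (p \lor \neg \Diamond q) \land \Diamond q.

b, e, f, h

Let φ = (p \lor \neg \Diamond q) \land \Diamond q. Evaluate φ at each world:
  a (successors {b, d, e, h}): φ is false.
  b (successors {b}): φ is true.
  c (successors {d, e, f}): φ is false.
  d (successors {c, f, h}): φ is false.
  e (successors {b, c, e}): φ is true.
  f (successors {g}): φ is true.
  g (successors {a}): φ is false.
  h (successors {e, g}): φ is true.
For instance, at c:
  At c: p \lor \neg \Diamond q is false, \Diamond q is true, so (p \lor \neg \Diamond q) \land \Diamond q is false.
    At c: p is false, \neg \Diamond q is false, so p \lor \neg \Diamond q is false.
      At c: \Diamond q is true, so \neg \Diamond q is false.
    At c: \Diamond q requires q at some successor in {d, e, f}.
      q holds at d, so \Diamond q is true at c.
Satisfying worlds: {b, e, f, h}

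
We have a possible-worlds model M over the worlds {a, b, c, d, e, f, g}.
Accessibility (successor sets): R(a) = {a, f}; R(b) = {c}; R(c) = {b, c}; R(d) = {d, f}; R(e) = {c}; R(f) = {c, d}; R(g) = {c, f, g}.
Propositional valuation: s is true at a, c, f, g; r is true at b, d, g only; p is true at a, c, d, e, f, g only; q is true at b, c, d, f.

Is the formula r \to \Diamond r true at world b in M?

At b: r is true, \Diamond r is false, so r \to \Diamond r is false.
  At b: \Diamond r requires r at some successor in {c}.
    At c: r is false.
  So \Diamond r is false at b.

No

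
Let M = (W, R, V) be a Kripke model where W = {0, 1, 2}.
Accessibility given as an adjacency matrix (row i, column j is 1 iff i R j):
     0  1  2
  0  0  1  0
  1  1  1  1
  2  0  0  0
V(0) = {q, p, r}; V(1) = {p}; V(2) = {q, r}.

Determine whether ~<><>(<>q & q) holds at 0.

Yes

At 0: <><>(<>q & q) is false, so ~<><>(<>q & q) is true.
  At 0: <><>(<>q & q) requires <>(<>q & q) at some successor in {1}.
    At 1: <>(<>q & q) is false.
  So <><>(<>q & q) is false at 0.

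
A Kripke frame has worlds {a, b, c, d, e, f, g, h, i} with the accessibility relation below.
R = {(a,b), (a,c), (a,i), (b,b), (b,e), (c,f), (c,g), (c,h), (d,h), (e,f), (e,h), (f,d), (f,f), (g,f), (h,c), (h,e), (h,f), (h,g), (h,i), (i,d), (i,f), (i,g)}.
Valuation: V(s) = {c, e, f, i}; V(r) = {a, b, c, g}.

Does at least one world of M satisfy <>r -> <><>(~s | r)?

Yes

Let φ = <>r -> <><>(~s | r). Evaluate φ at each world:
  a (successors {b, c, i}): φ is true.
  b (successors {b, e}): φ is true.
  c (successors {f, g, h}): φ is true.
  d (successors {h}): φ is true.
  e (successors {f, h}): φ is true.
  f (successors {d, f}): φ is true.
  g (successors {f}): φ is true.
  h (successors {c, e, f, g, i}): φ is true.
  i (successors {d, f, g}): φ is true.
Detail at a (witness):
  At a: <>r is true, <><>(~s | r) is true, so <>r -> <><>(~s | r) is true.
    At a: <>r requires r at some successor in {b, c, i}.
      r holds at b, so <>r is true at a.
    At a: <><>(~s | r) requires <>(~s | r) at some successor in {b, c, i}.
      <>(~s | r) holds at b, so <><>(~s | r) is true at a.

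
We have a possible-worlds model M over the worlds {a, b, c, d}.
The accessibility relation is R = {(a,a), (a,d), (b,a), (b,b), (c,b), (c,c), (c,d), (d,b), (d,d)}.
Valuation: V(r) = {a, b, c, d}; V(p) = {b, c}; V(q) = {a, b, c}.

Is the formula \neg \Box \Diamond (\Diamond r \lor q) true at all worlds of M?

Recall that \Box ψ holds at a world iff ψ holds at every accessible world, and \Diamond ψ holds iff ψ holds at some accessible world.
Let φ = \neg \Box \Diamond (\Diamond r \lor q). Evaluate φ at each world:
  a (successors {a, d}): φ is false.
  b (successors {a, b}): φ is false.
  c (successors {b, c, d}): φ is false.
  d (successors {b, d}): φ is false.
Detail at a (counterexample):
  At a: \Box \Diamond (\Diamond r \lor q) is true, so \neg \Box \Diamond (\Diamond r \lor q) is false.
    At a: \Box \Diamond (\Diamond r \lor q) requires \Diamond (\Diamond r \lor q) at every successor {a, d}.
      At a: \Diamond (\Diamond r \lor q) is true.
      At d: \Diamond (\Diamond r \lor q) is true.
    So \Box \Diamond (\Diamond r \lor q) is true at a.

No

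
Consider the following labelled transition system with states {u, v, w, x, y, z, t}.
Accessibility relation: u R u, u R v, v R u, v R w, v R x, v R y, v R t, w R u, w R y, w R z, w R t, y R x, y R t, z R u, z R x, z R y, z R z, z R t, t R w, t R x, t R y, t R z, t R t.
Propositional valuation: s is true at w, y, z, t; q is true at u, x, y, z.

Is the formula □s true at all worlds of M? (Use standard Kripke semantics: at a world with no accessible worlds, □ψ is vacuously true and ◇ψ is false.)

Let φ = □s. Evaluate φ at each world:
  u (successors {u, v}): φ is false.
  v (successors {u, w, x, y, t}): φ is false.
  w (successors {u, y, z, t}): φ is false.
  x (successors ∅): φ is true.
  y (successors {x, t}): φ is false.
  z (successors {u, x, y, z, t}): φ is false.
  t (successors {w, x, y, z, t}): φ is false.
Detail at u (counterexample):
  At u: □s requires s at every successor {u, v}.
    s fails at u, so □s is false at u.

No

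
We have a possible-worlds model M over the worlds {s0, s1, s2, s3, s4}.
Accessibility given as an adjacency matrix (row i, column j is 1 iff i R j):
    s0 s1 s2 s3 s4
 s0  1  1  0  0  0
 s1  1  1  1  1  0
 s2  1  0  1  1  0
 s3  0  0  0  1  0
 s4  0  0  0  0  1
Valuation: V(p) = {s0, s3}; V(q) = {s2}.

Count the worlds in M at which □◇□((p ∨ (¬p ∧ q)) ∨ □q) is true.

Let φ = □◇□((p ∨ (¬p ∧ q)) ∨ □q). Evaluate φ at each world:
  s0 (successors {s0, s1}): φ is false.
  s1 (successors {s0, s1, s2, s3}): φ is false.
  s2 (successors {s0, s2, s3}): φ is false.
  s3 (successors {s3}): φ is true.
  s4 (successors {s4}): φ is false.
For instance, at s4:
  At s4: □◇□((p ∨ (¬p ∧ q)) ∨ □q) requires ◇□((p ∨ (¬p ∧ q)) ∨ □q) at every successor {s4}.
    ◇□((p ∨ (¬p ∧ q)) ∨ □q) fails at s4, so □◇□((p ∨ (¬p ∧ q)) ∨ □q) is false at s4.
      At s4: ◇□((p ∨ (¬p ∧ q)) ∨ □q) requires □((p ∨ (¬p ∧ q)) ∨ □q) at some successor in {s4}.
        At s4: □((p ∨ (¬p ∧ q)) ∨ □q) is false.
      So ◇□((p ∨ (¬p ∧ q)) ∨ □q) is false at s4.
Satisfying worlds: {s3}

1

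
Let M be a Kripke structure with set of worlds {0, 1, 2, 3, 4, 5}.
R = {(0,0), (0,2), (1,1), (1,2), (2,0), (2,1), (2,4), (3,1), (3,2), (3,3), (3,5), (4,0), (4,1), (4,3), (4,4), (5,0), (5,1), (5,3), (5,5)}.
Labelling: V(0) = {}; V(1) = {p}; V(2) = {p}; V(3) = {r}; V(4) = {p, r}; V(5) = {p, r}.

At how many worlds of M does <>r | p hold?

Let φ = <>r | p. Evaluate φ at each world:
  0 (successors {0, 2}): φ is false.
  1 (successors {1, 2}): φ is true.
  2 (successors {0, 1, 4}): φ is true.
  3 (successors {1, 2, 3, 5}): φ is true.
  4 (successors {0, 1, 3, 4}): φ is true.
  5 (successors {0, 1, 3, 5}): φ is true.
For instance, at 4:
  At 4: <>r is true, p is true, so <>r | p is true.
    At 4: <>r requires r at some successor in {0, 1, 3, 4}.
      r holds at 3, so <>r is true at 4.
Satisfying worlds: {1, 2, 3, 4, 5}

5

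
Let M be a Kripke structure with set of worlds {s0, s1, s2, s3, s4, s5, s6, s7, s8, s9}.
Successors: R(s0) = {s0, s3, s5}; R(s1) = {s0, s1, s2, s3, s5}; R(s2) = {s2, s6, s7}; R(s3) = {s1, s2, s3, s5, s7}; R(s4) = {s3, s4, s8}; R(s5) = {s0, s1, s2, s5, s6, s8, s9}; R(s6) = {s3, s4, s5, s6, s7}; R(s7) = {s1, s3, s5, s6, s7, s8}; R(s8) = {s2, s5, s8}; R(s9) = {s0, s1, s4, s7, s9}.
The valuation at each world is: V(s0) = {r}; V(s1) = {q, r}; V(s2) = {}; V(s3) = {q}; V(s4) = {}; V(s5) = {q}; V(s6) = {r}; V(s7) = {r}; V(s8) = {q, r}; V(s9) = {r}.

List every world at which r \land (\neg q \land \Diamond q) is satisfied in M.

Let φ = r \land (\neg q \land \Diamond q). Evaluate φ at each world:
  s0 (successors {s0, s3, s5}): φ is true.
  s1 (successors {s0, s1, s2, s3, s5}): φ is false.
  s2 (successors {s2, s6, s7}): φ is false.
  s3 (successors {s1, s2, s3, s5, s7}): φ is false.
  s4 (successors {s3, s4, s8}): φ is false.
  s5 (successors {s0, s1, s2, s5, s6, s8, s9}): φ is false.
  s6 (successors {s3, s4, s5, s6, s7}): φ is true.
  s7 (successors {s1, s3, s5, s6, s7, s8}): φ is true.
  s8 (successors {s2, s5, s8}): φ is false.
  s9 (successors {s0, s1, s4, s7, s9}): φ is true.
For instance, at s7:
  At s7: r is true, \neg q \land \Diamond q is true, so r \land (\neg q \land \Diamond q) is true.
    At s7: \neg q is true, \Diamond q is true, so \neg q \land \Diamond q is true.
      At s7: \Diamond q requires q at some successor in {s1, s3, s5, s6, s7, s8}.
        q holds at s1, so \Diamond q is true at s7.
Satisfying worlds: {s0, s6, s7, s9}

s0, s6, s7, s9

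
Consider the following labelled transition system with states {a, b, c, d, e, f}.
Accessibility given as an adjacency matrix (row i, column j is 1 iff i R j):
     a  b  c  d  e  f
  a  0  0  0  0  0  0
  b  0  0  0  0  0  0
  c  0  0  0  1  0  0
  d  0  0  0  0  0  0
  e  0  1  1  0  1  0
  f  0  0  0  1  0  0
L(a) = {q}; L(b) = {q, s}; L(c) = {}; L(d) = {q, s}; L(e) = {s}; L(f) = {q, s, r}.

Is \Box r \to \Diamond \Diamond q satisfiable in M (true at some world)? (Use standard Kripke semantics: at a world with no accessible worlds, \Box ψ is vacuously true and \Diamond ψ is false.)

Yes

Let φ = \Box r \to \Diamond \Diamond q. Evaluate φ at each world:
  a (successors ∅): φ is false.
  b (successors ∅): φ is false.
  c (successors {d}): φ is true.
  d (successors ∅): φ is false.
  e (successors {b, c, e}): φ is true.
  f (successors {d}): φ is true.
Detail at c (witness):
  At c: \Box r is false, \Diamond \Diamond q is false, so \Box r \to \Diamond \Diamond q is true.
    At c: \Box r requires r at every successor {d}.
      r fails at d, so \Box r is false at c.
    At c: \Diamond \Diamond q requires \Diamond q at some successor in {d}.
      At d: \Diamond q is false.
    So \Diamond \Diamond q is false at c.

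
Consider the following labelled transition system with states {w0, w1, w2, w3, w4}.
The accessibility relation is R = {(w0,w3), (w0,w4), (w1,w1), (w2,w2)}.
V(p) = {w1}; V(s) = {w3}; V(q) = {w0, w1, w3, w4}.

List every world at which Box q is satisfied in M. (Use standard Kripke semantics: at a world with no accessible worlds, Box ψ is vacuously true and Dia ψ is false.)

Let φ = Box q. Evaluate φ at each world:
  w0 (successors {w3, w4}): φ is true.
  w1 (successors {w1}): φ is true.
  w2 (successors {w2}): φ is false.
  w3 (successors ∅): φ is true.
  w4 (successors ∅): φ is true.
For instance, at w1:
  At w1: Box q requires q at every successor {w1}.
    At w1: q is true.
  So Box q is true at w1.
Satisfying worlds: {w0, w1, w3, w4}

w0, w1, w3, w4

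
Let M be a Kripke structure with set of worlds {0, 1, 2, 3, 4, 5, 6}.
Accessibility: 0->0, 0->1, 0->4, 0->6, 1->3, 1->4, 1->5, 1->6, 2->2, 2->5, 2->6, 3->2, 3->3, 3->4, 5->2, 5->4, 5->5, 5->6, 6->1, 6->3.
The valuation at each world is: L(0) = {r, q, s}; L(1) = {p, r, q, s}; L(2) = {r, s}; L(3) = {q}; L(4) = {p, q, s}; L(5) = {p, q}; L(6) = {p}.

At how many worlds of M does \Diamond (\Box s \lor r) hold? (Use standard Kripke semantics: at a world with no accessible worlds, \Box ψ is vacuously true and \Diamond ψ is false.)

6

Let φ = \Diamond (\Box s \lor r). Evaluate φ at each world:
  0 (successors {0, 1, 4, 6}): φ is true.
  1 (successors {3, 4, 5, 6}): φ is true.
  2 (successors {2, 5, 6}): φ is true.
  3 (successors {2, 3, 4}): φ is true.
  4 (successors ∅): φ is false.
  5 (successors {2, 4, 5, 6}): φ is true.
  6 (successors {1, 3}): φ is true.
For instance, at 2:
  At 2: \Diamond (\Box s \lor r) requires \Box s \lor r at some successor in {2, 5, 6}.
    \Box s \lor r holds at 2, so \Diamond (\Box s \lor r) is true at 2.
      At 2: \Box s is false, r is true, so \Box s \lor r is true.
Satisfying worlds: {0, 1, 2, 3, 5, 6}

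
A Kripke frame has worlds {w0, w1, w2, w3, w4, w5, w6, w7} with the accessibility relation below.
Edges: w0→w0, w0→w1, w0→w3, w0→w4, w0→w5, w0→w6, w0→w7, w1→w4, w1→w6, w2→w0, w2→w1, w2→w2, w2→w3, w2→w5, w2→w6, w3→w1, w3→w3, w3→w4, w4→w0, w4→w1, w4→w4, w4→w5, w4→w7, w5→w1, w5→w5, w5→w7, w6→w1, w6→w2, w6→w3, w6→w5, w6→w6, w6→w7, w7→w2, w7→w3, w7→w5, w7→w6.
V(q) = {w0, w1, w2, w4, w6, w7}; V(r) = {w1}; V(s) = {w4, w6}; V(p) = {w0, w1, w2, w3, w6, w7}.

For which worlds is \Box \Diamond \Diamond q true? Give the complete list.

Recall that \Box ψ holds at a world iff ψ holds at every accessible world, and \Diamond ψ holds iff ψ holds at some accessible world.
Let φ = \Box \Diamond \Diamond q. Evaluate φ at each world:
  w0 (successors {w0, w1, w3, w4, w5, w6, w7}): φ is true.
  w1 (successors {w4, w6}): φ is true.
  w2 (successors {w0, w1, w2, w3, w5, w6}): φ is true.
  w3 (successors {w1, w3, w4}): φ is true.
  w4 (successors {w0, w1, w4, w5, w7}): φ is true.
  w5 (successors {w1, w5, w7}): φ is true.
  w6 (successors {w1, w2, w3, w5, w6, w7}): φ is true.
  w7 (successors {w2, w3, w5, w6}): φ is true.
For instance, at w6:
  At w6: \Box \Diamond \Diamond q requires \Diamond \Diamond q at every successor {w1, w2, w3, w5, w6, w7}.
    At w1: \Diamond \Diamond q is true.
    At w2: \Diamond \Diamond q is true.
    At w3: \Diamond \Diamond q is true.
    At w5: \Diamond \Diamond q is true.
    At w6: \Diamond \Diamond q is true.
    At w7: \Diamond \Diamond q is true.
  So \Box \Diamond \Diamond q is true at w6.
Satisfying worlds: {w0, w1, w2, w3, w4, w5, w6, w7}

w0, w1, w2, w3, w4, w5, w6, w7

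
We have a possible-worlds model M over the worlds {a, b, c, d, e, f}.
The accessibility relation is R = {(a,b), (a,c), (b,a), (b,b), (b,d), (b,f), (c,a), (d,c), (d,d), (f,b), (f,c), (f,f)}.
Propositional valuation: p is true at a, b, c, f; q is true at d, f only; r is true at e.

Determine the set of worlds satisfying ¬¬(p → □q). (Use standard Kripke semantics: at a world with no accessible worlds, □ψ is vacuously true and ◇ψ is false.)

d, e

Let φ = ¬¬(p → □q). Evaluate φ at each world:
  a (successors {b, c}): φ is false.
  b (successors {a, b, d, f}): φ is false.
  c (successors {a}): φ is false.
  d (successors {c, d}): φ is true.
  e (successors ∅): φ is true.
  f (successors {b, c, f}): φ is false.
For instance, at c:
  At c: ¬(p → □q) is true, so ¬¬(p → □q) is false.
    At c: p → □q is false, so ¬(p → □q) is true.
      At c: p is true, □q is false, so p → □q is false.
Satisfying worlds: {d, e}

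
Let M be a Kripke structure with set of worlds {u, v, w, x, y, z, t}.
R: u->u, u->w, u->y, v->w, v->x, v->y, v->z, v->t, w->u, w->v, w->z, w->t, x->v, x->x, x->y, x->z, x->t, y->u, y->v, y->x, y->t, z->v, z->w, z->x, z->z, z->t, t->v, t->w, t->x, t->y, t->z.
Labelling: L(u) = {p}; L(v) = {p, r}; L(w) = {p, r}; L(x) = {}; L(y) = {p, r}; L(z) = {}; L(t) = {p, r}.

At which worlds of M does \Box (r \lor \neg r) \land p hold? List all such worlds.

u, v, w, y, t

Let φ = \Box (r \lor \neg r) \land p. Evaluate φ at each world:
  u (successors {u, w, y}): φ is true.
  v (successors {w, x, y, z, t}): φ is true.
  w (successors {u, v, z, t}): φ is true.
  x (successors {v, x, y, z, t}): φ is false.
  y (successors {u, v, x, t}): φ is true.
  z (successors {v, w, x, z, t}): φ is false.
  t (successors {v, w, x, y, z}): φ is true.
For instance, at w:
  At w: \Box (r \lor \neg r) is true, p is true, so \Box (r \lor \neg r) \land p is true.
    At w: \Box (r \lor \neg r) requires r \lor \neg r at every successor {u, v, z, t}.
      At u: r \lor \neg r is true.
      At v: r \lor \neg r is true.
      At z: r \lor \neg r is true.
      At t: r \lor \neg r is true.
    So \Box (r \lor \neg r) is true at w.
Satisfying worlds: {u, v, w, y, t}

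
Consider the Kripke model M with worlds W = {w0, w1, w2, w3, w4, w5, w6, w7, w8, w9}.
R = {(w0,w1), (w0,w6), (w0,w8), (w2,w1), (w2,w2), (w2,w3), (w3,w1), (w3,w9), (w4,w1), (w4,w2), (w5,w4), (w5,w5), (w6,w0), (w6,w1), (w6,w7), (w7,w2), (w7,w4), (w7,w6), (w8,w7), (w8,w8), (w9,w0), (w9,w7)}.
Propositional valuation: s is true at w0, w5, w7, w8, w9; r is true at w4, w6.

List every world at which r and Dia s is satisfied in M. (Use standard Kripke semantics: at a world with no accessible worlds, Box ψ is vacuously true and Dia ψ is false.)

w6

Recall that Dia ψ holds at a world iff ψ holds at some accessible world.
Let φ = r and Dia s. Evaluate φ at each world:
  w0 (successors {w1, w6, w8}): φ is false.
  w1 (successors ∅): φ is false.
  w2 (successors {w1, w2, w3}): φ is false.
  w3 (successors {w1, w9}): φ is false.
  w4 (successors {w1, w2}): φ is false.
  w5 (successors {w4, w5}): φ is false.
  w6 (successors {w0, w1, w7}): φ is true.
  w7 (successors {w2, w4, w6}): φ is false.
  w8 (successors {w7, w8}): φ is false.
  w9 (successors {w0, w7}): φ is false.
For instance, at w6:
  At w6: r is true, Dia s is true, so r and Dia s is true.
    At w6: Dia s requires s at some successor in {w0, w1, w7}.
      s holds at w0, so Dia s is true at w6.
Satisfying worlds: {w6}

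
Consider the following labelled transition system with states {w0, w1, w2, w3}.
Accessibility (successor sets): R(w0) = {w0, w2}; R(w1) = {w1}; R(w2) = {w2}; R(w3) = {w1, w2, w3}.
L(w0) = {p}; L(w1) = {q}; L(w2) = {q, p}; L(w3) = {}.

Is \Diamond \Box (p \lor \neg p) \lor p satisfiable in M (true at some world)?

Yes

Let φ = \Diamond \Box (p \lor \neg p) \lor p. Evaluate φ at each world:
  w0 (successors {w0, w2}): φ is true.
  w1 (successors {w1}): φ is true.
  w2 (successors {w2}): φ is true.
  w3 (successors {w1, w2, w3}): φ is true.
Detail at w0 (witness):
  At w0: \Diamond \Box (p \lor \neg p) is true, p is true, so \Diamond \Box (p \lor \neg p) \lor p is true.
    At w0: \Diamond \Box (p \lor \neg p) requires \Box (p \lor \neg p) at some successor in {w0, w2}.
      \Box (p \lor \neg p) holds at w0, so \Diamond \Box (p \lor \neg p) is true at w0.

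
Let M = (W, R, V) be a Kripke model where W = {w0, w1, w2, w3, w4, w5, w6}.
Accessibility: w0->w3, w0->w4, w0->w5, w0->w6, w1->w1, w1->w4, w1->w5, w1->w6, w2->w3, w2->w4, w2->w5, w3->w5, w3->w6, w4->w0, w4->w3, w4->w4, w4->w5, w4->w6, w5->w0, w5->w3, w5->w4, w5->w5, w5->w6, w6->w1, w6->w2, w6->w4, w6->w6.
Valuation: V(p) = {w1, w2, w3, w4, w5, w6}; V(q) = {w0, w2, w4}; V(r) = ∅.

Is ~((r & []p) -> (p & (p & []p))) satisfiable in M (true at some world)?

No

Let φ = ~((r & []p) -> (p & (p & []p))). Evaluate φ at each world:
  w0 (successors {w3, w4, w5, w6}): φ is false.
  w1 (successors {w1, w4, w5, w6}): φ is false.
  w2 (successors {w3, w4, w5}): φ is false.
  w3 (successors {w5, w6}): φ is false.
  w4 (successors {w0, w3, w4, w5, w6}): φ is false.
  w5 (successors {w0, w3, w4, w5, w6}): φ is false.
  w6 (successors {w1, w2, w4, w6}): φ is false.
For instance, at w0:
  At w0: (r & []p) -> (p & (p & []p)) is true, so ~((r & []p) -> (p & (p & []p))) is false.
    At w0: r & []p is false, p & (p & []p) is false, so (r & []p) -> (p & (p & []p)) is true.
      At w0: r is false, []p is true, so r & []p is false.
      At w0: p is false, p & []p is false, so p & (p & []p) is false.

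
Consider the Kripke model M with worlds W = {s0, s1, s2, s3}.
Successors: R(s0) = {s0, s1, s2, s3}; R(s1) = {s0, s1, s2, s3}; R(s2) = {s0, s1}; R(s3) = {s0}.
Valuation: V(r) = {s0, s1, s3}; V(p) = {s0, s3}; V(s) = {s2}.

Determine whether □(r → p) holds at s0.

No

Recall that □ψ holds at a world iff ψ holds at every accessible world, and ◇ψ holds iff ψ holds at some accessible world.
At s0: □(r → p) requires r → p at every successor {s0, s1, s2, s3}.
  r → p fails at s1, so □(r → p) is false at s0.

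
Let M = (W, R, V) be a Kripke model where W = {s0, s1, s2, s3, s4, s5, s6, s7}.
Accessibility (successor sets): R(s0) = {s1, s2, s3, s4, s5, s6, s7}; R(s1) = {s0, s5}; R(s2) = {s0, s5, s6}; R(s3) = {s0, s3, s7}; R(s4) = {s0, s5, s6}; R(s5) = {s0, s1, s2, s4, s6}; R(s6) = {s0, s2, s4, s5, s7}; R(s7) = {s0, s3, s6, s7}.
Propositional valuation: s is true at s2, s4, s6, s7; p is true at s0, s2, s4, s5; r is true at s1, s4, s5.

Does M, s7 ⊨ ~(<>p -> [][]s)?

Yes

Recall that []ψ holds at a world iff ψ holds at every accessible world, and <>ψ holds iff ψ holds at some accessible world.
At s7: <>p -> [][]s is false, so ~(<>p -> [][]s) is true.
  At s7: <>p is true, [][]s is false, so <>p -> [][]s is false.
    At s7: <>p requires p at some successor in {s0, s3, s6, s7}.
      p holds at s0, so <>p is true at s7.
    At s7: [][]s requires []s at every successor {s0, s3, s6, s7}.
      []s fails at s0, so [][]s is false at s7.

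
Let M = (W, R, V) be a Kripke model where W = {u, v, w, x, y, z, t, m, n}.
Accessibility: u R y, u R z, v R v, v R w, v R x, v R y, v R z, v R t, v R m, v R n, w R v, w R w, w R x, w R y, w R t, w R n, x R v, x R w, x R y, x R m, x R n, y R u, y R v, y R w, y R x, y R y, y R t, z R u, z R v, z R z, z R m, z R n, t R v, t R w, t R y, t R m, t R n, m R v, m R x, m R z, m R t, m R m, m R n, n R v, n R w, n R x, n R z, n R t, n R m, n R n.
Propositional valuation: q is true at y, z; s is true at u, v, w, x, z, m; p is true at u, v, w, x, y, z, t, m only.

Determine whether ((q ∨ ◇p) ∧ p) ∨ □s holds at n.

No

At n: (q ∨ ◇p) ∧ p is false, □s is false, so ((q ∨ ◇p) ∧ p) ∨ □s is false.
  At n: q ∨ ◇p is true, p is false, so (q ∨ ◇p) ∧ p is false.
    At n: q is false, ◇p is true, so q ∨ ◇p is true.
      At n: ◇p requires p at some successor in {v, w, x, z, t, m, n}.
        p holds at v, so ◇p is true at n.
  At n: □s requires s at every successor {v, w, x, z, t, m, n}.
    s fails at t, so □s is false at n.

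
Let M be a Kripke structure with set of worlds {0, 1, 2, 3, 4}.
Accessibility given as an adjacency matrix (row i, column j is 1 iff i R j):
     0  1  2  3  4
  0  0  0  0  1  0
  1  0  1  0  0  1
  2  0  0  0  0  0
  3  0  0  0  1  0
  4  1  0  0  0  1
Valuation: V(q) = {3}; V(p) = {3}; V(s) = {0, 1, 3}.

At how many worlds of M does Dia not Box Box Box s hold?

Let φ = Dia not Box Box Box s. Evaluate φ at each world:
  0 (successors {3}): φ is false.
  1 (successors {1, 4}): φ is true.
  2 (successors ∅): φ is false.
  3 (successors {3}): φ is false.
  4 (successors {0, 4}): φ is true.
For instance, at 4:
  At 4: Dia not Box Box Box s requires not Box Box Box s at some successor in {0, 4}.
    not Box Box Box s holds at 4, so Dia not Box Box Box s is true at 4.
      At 4: Box Box Box s is false, so not Box Box Box s is true.
Satisfying worlds: {1, 4}

2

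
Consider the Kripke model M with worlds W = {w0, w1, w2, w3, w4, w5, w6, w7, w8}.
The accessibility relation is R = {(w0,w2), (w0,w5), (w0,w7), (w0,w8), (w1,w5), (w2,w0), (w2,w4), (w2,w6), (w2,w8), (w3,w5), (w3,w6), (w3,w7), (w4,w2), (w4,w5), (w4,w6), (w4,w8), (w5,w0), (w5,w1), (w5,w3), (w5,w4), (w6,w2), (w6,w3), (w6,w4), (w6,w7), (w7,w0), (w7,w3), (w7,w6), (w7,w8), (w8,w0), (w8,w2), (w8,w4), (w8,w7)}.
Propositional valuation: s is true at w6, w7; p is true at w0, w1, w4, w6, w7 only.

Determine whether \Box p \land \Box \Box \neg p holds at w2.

No

At w2: \Box p is false, \Box \Box \neg p is false, so \Box p \land \Box \Box \neg p is false.
  At w2: \Box p requires p at every successor {w0, w4, w6, w8}.
    p fails at w8, so \Box p is false at w2.
  At w2: \Box \Box \neg p requires \Box \neg p at every successor {w0, w4, w6, w8}.
    \Box \neg p fails at w0, so \Box \Box \neg p is false at w2.
      At w0: \Box \neg p requires \neg p at every successor {w2, w5, w7, w8}.
        \neg p fails at w7, so \Box \neg p is false at w0.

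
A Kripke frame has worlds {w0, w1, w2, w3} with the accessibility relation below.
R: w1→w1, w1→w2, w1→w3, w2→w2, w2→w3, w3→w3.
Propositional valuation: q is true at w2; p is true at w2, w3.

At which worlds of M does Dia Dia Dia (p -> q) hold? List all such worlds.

Let φ = Dia Dia Dia (p -> q). Evaluate φ at each world:
  w0 (successors ∅): φ is false.
  w1 (successors {w1, w2, w3}): φ is true.
  w2 (successors {w2, w3}): φ is true.
  w3 (successors {w3}): φ is false.
For instance, at w3:
  At w3: Dia Dia Dia (p -> q) requires Dia Dia (p -> q) at some successor in {w3}.
    At w3: Dia Dia (p -> q) is false.
  So Dia Dia Dia (p -> q) is false at w3.
Satisfying worlds: {w1, w2}

w1, w2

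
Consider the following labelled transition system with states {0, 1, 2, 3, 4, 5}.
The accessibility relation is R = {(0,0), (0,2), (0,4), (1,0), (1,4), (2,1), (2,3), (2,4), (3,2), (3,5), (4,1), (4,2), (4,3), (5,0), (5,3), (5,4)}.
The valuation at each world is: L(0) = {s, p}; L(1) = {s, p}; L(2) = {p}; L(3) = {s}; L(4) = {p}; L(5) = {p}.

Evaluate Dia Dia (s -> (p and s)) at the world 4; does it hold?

Recall that Dia ψ holds at a world iff ψ holds at some accessible world.
At 4: Dia Dia (s -> (p and s)) requires Dia (s -> (p and s)) at some successor in {1, 2, 3}.
  Dia (s -> (p and s)) holds at 1, so Dia Dia (s -> (p and s)) is true at 4.
    At 1: Dia (s -> (p and s)) requires s -> (p and s) at some successor in {0, 4}.
      s -> (p and s) holds at 0, so Dia (s -> (p and s)) is true at 1.

Yes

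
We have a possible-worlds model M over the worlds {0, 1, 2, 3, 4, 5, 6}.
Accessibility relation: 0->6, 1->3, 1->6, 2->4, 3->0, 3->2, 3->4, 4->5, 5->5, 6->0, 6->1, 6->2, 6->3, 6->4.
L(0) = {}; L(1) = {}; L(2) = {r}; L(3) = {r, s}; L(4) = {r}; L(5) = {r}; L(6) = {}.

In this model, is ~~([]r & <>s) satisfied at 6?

At 6: ~([]r & <>s) is true, so ~~([]r & <>s) is false.
  At 6: []r & <>s is false, so ~([]r & <>s) is true.
    At 6: []r is false, <>s is true, so []r & <>s is false.
      At 6: []r requires r at every successor {0, 1, 2, 3, 4}.
        r fails at 0, so []r is false at 6.
      At 6: <>s requires s at some successor in {0, 1, 2, 3, 4}.
        s holds at 3, so <>s is true at 6.

No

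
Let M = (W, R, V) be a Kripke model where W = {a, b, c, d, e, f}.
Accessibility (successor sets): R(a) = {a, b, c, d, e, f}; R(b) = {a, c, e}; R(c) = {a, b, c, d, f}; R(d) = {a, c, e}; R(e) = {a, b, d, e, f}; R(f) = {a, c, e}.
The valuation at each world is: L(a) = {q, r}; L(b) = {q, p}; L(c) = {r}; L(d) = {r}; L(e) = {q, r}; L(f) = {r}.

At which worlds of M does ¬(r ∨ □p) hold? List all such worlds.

Let φ = ¬(r ∨ □p). Evaluate φ at each world:
  a (successors {a, b, c, d, e, f}): φ is false.
  b (successors {a, c, e}): φ is true.
  c (successors {a, b, c, d, f}): φ is false.
  d (successors {a, c, e}): φ is false.
  e (successors {a, b, d, e, f}): φ is false.
  f (successors {a, c, e}): φ is false.
For instance, at d:
  At d: r ∨ □p is true, so ¬(r ∨ □p) is false.
    At d: r is true, □p is false, so r ∨ □p is true.
      At d: □p requires p at every successor {a, c, e}.
        p fails at a, so □p is false at d.
Satisfying worlds: {b}

b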